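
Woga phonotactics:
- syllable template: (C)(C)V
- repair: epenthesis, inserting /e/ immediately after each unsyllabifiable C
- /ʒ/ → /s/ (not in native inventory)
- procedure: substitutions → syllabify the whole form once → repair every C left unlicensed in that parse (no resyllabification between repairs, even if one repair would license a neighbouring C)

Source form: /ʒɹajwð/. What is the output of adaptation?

Substitution: /ʒ/ → /s/, giving /sɹajwð/.
Syllabifying with onset maximization leaves /j/, /w/, /ð/ stranded (no codas are permitted; onsets may contain at most 2 consonants).
Inserting the epenthetic vowel yields /j/ → /je/, /w/ → /we/, /ð/ → /ðe/.

sɹajeweðe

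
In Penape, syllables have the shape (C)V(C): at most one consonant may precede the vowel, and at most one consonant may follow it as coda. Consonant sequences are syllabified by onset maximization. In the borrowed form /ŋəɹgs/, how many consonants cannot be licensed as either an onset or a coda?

2

Syllabifying with onset maximization leaves /g/, /s/ stranded (at most one coda consonant is licensed; onsets are limited to one consonant).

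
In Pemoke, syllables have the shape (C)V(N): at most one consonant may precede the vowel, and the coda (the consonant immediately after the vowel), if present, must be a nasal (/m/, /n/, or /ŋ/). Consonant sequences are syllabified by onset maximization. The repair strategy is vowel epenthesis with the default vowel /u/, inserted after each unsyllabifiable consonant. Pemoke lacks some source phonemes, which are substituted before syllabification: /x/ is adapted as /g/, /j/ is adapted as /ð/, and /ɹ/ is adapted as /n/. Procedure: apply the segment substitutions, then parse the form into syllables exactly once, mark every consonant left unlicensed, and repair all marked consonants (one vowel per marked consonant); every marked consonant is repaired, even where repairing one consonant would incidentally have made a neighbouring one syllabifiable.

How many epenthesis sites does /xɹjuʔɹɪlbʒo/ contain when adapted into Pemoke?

After substitution the input is /gnðuʔnɪlbʒo/.
The unsyllabifiable consonants are /g/, /n/, /ʔ/, /l/, /b/; each receives one epenthetic vowel.

5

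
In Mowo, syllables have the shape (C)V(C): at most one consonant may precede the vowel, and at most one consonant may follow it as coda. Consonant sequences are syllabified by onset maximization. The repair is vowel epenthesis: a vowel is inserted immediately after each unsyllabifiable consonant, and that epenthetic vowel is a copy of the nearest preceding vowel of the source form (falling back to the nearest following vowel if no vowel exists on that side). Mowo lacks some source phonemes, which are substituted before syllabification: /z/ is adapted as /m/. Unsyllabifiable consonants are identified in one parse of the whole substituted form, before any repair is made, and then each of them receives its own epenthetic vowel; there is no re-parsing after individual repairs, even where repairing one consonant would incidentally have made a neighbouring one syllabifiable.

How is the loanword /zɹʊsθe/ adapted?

Substitution: /z/ → /m/, giving /mɹʊsθe/.
Syllabifying with onset maximization leaves /m/ stranded (at most one coda consonant is licensed; onsets are limited to one consonant).
Each unlicensed consonant becomes the onset of a new syllable: /m/ → /mʊ/.

mʊɹʊsθe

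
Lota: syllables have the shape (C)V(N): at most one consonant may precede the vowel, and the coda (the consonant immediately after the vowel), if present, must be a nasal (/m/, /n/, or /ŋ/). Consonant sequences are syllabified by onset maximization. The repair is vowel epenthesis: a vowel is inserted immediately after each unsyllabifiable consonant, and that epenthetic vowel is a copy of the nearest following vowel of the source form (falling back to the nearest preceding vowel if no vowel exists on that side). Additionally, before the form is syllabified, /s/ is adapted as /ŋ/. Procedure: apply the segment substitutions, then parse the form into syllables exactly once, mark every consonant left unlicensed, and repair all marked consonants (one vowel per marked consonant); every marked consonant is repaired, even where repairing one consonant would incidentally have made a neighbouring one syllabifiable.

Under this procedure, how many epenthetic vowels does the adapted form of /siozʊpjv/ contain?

3

After substitution the input is /ŋiozʊpjv/.
The unsyllabifiable consonants are /p/, /j/, /v/; each receives one epenthetic vowel.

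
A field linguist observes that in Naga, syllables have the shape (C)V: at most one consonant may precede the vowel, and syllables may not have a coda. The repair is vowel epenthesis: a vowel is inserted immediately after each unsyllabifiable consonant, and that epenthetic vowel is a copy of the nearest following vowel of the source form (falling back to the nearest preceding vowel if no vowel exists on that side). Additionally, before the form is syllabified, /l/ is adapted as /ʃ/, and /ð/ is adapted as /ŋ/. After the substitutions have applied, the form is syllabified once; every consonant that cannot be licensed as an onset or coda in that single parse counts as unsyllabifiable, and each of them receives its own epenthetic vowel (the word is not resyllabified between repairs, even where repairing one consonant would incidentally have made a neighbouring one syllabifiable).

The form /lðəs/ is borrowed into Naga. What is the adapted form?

Substitution: /l/ → /ʃ/, /ð/ → /ŋ/, giving /ʃŋəs/.
Syllabifying with onset maximization leaves /ʃ/, /s/ stranded (no codas are permitted; onsets are limited to one consonant).
Epenthesis after each stranded consonant: /ʃ/ → /ʃə/, /s/ → /sə/.

ʃəŋəsə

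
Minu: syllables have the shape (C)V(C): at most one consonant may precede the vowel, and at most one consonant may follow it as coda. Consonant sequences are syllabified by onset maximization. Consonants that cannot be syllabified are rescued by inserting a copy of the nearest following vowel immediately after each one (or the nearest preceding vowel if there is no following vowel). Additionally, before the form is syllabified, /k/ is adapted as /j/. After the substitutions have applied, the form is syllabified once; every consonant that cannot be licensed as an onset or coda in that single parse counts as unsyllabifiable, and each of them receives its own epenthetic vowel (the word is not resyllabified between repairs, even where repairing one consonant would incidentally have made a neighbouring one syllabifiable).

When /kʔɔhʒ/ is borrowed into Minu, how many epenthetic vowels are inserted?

2

After substitution the input is /jʔɔhʒ/.
The unsyllabifiable consonants are /j/, /ʒ/; each receives one epenthetic vowel.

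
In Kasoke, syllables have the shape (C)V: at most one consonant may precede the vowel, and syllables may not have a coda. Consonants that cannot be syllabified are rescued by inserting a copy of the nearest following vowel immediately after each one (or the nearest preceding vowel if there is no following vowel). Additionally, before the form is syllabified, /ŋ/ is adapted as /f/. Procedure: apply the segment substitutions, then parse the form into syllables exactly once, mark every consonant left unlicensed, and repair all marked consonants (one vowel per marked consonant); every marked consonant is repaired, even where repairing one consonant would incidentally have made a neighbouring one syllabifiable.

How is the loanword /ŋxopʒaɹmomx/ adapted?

foxopaʒaɹomomoxo

Substitution: /ŋ/ → /f/, giving /fxopʒaɹmomx/.
The consonants /f/, /p/, /ɹ/, /m/, /x/ cannot be parsed into a legal (C)V syllable (no codas are permitted; onsets are limited to one consonant).
Each unlicensed consonant becomes the onset of a new syllable: /f/ → /fo/, /p/ → /pa/, /ɹ/ → /ɹo/, /m/ → /mo/, /x/ → /xo/.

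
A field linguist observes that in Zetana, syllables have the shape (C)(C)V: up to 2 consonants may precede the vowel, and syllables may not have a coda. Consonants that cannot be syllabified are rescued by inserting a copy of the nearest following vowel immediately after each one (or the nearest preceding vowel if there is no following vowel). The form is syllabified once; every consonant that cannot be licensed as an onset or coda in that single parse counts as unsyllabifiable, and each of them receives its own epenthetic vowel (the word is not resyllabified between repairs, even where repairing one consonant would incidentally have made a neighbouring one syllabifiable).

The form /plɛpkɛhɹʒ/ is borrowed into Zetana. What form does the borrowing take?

The consonants /h/, /ɹ/, /ʒ/ cannot be parsed into a legal (C)(C)V syllable (no codas are permitted; onsets may contain at most 2 consonants).
Each unlicensed consonant becomes the onset of a new syllable: /h/ → /hɛ/, /ɹ/ → /ɹɛ/, /ʒ/ → /ʒɛ/.

plɛpkɛhɛɹɛʒɛ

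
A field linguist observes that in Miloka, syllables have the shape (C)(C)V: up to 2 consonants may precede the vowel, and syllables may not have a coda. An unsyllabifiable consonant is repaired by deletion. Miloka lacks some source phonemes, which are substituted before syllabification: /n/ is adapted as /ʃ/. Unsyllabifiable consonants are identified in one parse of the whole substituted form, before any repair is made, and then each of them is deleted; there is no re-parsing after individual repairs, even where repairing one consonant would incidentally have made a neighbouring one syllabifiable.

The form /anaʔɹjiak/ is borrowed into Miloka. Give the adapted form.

aʃaɹjia

Substitution: /n/ → /ʃ/, giving /aʃaʔɹjiak/.
The consonants /ʔ/, /k/ cannot be parsed into a legal (C)(C)V syllable (no codas are permitted; onsets may contain at most 2 consonants).
Deleting the stranded consonants removes /ʔ/, /k/.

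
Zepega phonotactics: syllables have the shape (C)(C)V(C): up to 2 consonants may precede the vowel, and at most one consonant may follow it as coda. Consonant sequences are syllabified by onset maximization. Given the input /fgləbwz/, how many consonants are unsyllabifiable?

Syllabifying with onset maximization leaves /f/, /w/, /z/ stranded (at most one coda consonant is licensed; onsets may contain at most 2 consonants).

3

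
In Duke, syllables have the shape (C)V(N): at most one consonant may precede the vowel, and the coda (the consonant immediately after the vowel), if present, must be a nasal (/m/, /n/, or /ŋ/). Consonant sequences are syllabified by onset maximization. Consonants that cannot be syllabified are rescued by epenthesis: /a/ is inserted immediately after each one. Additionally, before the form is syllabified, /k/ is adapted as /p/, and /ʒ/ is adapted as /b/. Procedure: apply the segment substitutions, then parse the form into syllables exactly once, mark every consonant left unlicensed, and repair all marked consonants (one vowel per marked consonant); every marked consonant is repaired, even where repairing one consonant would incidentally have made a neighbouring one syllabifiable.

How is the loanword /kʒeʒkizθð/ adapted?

Substitution: /k/ → /p/, /ʒ/ → /b/, giving /pbebpizθð/.
The consonants /p/, /b/, /z/, /θ/, /ð/ cannot be parsed into a legal (C)V(N) syllable (only a nasal (/m/, /n/, or /ŋ/) is licensed in coda position; onsets are limited to one consonant).
Inserting the epenthetic vowel yields /p/ → /pa/, /b/ → /ba/, /z/ → /za/, /θ/ → /θa/, /ð/ → /ða/.

pabebapizaθaða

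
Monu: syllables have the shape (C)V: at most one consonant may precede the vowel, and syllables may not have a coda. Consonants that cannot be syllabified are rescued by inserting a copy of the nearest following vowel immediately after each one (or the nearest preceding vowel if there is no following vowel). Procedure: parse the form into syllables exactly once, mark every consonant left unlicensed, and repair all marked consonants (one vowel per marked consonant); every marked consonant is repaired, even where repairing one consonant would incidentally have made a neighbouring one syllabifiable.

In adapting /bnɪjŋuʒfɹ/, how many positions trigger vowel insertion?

5

The unsyllabifiable consonants are /b/, /j/, /ʒ/, /f/, /ɹ/; each receives one epenthetic vowel.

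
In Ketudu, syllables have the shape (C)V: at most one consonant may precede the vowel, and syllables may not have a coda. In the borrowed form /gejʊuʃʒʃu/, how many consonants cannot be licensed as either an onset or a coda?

2

The consonants /ʃ/, /ʒ/ cannot be parsed into a legal (C)V syllable (no codas are permitted; onsets are limited to one consonant).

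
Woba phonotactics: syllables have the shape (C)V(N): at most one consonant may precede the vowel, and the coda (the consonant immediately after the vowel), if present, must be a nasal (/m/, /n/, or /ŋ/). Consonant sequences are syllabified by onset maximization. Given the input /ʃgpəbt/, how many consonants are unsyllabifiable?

4

Syllabifying with onset maximization leaves /ʃ/, /g/, /b/, /t/ stranded (only a nasal (/m/, /n/, or /ŋ/) is licensed in coda position; onsets are limited to one consonant).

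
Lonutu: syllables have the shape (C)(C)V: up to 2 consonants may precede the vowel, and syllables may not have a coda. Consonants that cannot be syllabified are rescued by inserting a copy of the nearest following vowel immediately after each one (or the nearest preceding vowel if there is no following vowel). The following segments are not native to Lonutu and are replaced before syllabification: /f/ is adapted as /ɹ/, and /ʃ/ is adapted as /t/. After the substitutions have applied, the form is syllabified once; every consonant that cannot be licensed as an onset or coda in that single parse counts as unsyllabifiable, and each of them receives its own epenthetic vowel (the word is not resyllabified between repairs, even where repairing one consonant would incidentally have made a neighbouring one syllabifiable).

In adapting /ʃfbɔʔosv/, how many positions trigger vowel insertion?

3

After substitution the input is /tɹbɔʔosv/.
The unsyllabifiable consonants are /t/, /s/, /v/; each receives one epenthetic vowel.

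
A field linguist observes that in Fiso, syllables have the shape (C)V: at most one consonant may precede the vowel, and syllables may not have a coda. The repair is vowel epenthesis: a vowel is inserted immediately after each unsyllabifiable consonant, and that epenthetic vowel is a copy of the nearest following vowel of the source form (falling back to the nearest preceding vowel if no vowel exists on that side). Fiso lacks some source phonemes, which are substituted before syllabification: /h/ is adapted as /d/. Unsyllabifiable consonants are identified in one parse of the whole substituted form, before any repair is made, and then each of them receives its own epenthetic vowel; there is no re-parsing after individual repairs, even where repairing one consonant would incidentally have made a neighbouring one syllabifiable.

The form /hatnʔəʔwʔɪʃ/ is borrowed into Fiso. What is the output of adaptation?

Substitution: /h/ → /d/, giving /datnʔəʔwʔɪʃ/.
Under (C)V, the unsyllabifiable consonants are /t/, /n/, /ʔ/, /w/, /ʃ/ (no codas are permitted; onsets are limited to one consonant).
Inserting the epenthetic vowel yields /t/ → /tə/, /n/ → /nə/, /ʔ/ → /ʔɪ/, /w/ → /wɪ/, /ʃ/ → /ʃɪ/.

datənəʔəʔɪwɪʔɪʃɪ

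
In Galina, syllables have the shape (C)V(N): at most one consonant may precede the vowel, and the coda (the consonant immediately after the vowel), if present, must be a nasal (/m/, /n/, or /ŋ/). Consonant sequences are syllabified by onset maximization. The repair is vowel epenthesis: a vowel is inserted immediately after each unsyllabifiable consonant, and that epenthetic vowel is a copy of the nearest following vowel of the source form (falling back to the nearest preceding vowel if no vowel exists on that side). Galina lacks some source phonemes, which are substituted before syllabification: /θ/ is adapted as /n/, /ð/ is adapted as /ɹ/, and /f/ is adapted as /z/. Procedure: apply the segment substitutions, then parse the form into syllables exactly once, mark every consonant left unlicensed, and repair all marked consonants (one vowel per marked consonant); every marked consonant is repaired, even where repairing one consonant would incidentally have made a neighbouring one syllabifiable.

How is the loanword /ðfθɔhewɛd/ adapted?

ɹɔzɔnɔhewɛdɛ

Substitution: /ð/ → /ɹ/, /f/ → /z/, /θ/ → /n/, giving /ɹznɔhewɛd/.
The consonants /ɹ/, /z/, /d/ cannot be parsed into a legal (C)V(N) syllable (only a nasal (/m/, /n/, or /ŋ/) is licensed in coda position; onsets are limited to one consonant).
Inserting the epenthetic vowel yields /ɹ/ → /ɹɔ/, /z/ → /zɔ/, /d/ → /dɛ/.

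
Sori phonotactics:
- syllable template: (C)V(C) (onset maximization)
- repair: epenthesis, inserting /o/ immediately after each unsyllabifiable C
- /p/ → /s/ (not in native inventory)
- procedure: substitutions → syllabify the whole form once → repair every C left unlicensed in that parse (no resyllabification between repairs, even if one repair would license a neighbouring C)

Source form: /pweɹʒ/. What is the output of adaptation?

Substitution: /p/ → /s/, giving /sweɹʒ/.
The consonants /s/, /ʒ/ cannot be parsed into a legal (C)V(C) syllable (at most one coda consonant is licensed; onsets are limited to one consonant).
Each unlicensed consonant becomes the onset of a new syllable: /s/ → /so/, /ʒ/ → /ʒo/.

soweɹʒo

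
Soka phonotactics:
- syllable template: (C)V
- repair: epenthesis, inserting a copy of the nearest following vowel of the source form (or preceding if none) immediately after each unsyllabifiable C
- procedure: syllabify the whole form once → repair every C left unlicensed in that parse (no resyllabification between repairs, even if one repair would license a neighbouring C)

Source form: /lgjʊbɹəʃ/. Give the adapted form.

The consonants /l/, /g/, /b/, /ʃ/ cannot be parsed into a legal (C)V syllable (no codas are permitted; onsets are limited to one consonant).
Each unlicensed consonant becomes the onset of a new syllable: /l/ → /lʊ/, /g/ → /gʊ/, /b/ → /bə/, /ʃ/ → /ʃə/.

lʊgʊjʊbəɹəʃə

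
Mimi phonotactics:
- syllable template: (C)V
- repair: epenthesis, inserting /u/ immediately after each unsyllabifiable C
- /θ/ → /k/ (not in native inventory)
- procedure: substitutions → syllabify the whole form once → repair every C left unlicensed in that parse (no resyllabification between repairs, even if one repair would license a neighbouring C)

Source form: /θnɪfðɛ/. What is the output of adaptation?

kunɪfuðɛ

Substitution: /θ/ → /k/, giving /knɪfðɛ/.
Under (C)V, the unsyllabifiable consonants are /k/, /f/ (no codas are permitted; onsets are limited to one consonant).
Epenthesis after each stranded consonant: /k/ → /ku/, /f/ → /fu/.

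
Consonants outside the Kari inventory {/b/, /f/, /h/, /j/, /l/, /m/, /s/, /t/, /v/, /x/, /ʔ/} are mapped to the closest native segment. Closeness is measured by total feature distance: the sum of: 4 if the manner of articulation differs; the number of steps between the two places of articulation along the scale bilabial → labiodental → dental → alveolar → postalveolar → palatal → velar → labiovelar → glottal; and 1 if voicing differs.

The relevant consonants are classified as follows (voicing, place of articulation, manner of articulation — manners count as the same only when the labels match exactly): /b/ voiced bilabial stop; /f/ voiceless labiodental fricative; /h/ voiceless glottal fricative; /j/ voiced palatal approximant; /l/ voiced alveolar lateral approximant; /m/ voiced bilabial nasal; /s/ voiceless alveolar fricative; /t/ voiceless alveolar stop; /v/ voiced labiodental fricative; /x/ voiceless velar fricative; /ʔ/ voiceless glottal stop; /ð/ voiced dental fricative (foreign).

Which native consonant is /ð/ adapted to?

/v/ is closest: same manner (fricative), place distance 1 (dental→labiodental), same voicing; total 1. Next closest is /f/ at distance 2.

v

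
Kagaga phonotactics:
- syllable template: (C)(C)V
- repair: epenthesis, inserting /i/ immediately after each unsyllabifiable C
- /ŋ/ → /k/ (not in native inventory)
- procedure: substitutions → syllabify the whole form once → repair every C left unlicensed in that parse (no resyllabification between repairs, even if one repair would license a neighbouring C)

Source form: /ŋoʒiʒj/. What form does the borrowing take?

Substitution: /ŋ/ → /k/, giving /koʒiʒj/.
Syllabifying with onset maximization leaves /ʒ/, /j/ stranded (no codas are permitted; onsets may contain at most 2 consonants).
Inserting the epenthetic vowel yields /ʒ/ → /ʒi/, /j/ → /ji/.

koʒiʒiji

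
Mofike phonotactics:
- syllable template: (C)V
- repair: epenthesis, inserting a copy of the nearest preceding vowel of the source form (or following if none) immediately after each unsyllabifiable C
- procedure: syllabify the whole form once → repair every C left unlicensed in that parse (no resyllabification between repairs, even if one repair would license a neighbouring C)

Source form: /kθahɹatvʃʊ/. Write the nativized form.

The consonants /k/, /h/, /t/, /v/ cannot be parsed into a legal (C)V syllable (no codas are permitted; onsets are limited to one consonant).
Inserting the epenthetic vowel yields /k/ → /ka/, /h/ → /ha/, /t/ → /ta/, /v/ → /va/.

kaθahaɹatavaʃʊ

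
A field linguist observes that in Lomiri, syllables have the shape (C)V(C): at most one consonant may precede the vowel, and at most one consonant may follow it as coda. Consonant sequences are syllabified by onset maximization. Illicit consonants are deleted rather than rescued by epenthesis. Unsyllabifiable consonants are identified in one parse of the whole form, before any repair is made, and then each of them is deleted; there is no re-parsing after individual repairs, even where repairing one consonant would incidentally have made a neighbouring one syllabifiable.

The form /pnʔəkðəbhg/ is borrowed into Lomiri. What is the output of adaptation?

ʔəkðəb

The consonants /p/, /n/, /h/, /g/ cannot be parsed into a legal (C)V(C) syllable (at most one coda consonant is licensed; onsets are limited to one consonant).
Deletion applies to /p/, /n/, /h/, /g/.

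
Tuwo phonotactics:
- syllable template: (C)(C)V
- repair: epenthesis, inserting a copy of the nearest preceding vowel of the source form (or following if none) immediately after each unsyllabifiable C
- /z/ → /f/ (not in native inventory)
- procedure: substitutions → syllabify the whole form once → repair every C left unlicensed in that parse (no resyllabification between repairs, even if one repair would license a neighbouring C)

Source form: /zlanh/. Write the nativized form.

flanaha

Substitution: /z/ → /f/, giving /flanh/.
The consonants /n/, /h/ cannot be parsed into a legal (C)(C)V syllable (no codas are permitted; onsets may contain at most 2 consonants).
Epenthesis after each stranded consonant: /n/ → /na/, /h/ → /ha/.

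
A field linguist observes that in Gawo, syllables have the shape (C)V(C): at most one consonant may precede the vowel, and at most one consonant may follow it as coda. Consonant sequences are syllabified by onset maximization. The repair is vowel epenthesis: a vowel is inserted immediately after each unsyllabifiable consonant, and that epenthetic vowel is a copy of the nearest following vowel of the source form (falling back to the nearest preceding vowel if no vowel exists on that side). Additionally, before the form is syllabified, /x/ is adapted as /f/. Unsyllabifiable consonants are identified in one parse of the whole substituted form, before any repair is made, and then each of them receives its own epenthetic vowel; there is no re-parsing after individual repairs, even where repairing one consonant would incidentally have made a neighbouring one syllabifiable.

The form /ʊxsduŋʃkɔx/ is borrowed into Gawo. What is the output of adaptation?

ʊfsuduŋʃɔkɔf

Substitution: /x/ → /f/, giving /ʊfsduŋʃkɔf/.
Under (C)V(C), the unsyllabifiable consonants are /s/, /ʃ/ (at most one coda consonant is licensed; onsets are limited to one consonant).
Inserting the epenthetic vowel yields /s/ → /su/, /ʃ/ → /ʃɔ/.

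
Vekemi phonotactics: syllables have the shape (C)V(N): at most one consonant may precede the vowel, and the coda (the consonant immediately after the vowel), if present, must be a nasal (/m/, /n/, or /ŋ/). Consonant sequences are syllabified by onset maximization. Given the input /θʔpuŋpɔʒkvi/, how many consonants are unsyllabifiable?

4

Syllabifying with onset maximization leaves /θ/, /ʔ/, /ʒ/, /k/ stranded (only a nasal (/m/, /n/, or /ŋ/) is licensed in coda position; onsets are limited to one consonant).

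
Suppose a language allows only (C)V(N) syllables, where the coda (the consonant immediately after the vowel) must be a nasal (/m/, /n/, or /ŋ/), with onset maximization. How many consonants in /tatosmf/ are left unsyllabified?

3

The consonants /s/, /m/, /f/ cannot be parsed into a legal (C)V(N) syllable (only a nasal (/m/, /n/, or /ŋ/) is licensed in coda position; onsets are limited to one consonant).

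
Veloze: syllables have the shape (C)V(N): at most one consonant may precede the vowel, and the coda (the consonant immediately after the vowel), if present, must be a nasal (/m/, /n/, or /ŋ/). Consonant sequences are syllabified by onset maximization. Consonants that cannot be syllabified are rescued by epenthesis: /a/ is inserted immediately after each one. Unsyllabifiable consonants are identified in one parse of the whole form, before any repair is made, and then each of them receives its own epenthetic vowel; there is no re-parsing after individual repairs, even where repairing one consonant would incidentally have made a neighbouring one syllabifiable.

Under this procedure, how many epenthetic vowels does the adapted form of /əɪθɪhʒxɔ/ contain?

2

The unsyllabifiable consonants are /h/, /ʒ/; each receives one epenthetic vowel.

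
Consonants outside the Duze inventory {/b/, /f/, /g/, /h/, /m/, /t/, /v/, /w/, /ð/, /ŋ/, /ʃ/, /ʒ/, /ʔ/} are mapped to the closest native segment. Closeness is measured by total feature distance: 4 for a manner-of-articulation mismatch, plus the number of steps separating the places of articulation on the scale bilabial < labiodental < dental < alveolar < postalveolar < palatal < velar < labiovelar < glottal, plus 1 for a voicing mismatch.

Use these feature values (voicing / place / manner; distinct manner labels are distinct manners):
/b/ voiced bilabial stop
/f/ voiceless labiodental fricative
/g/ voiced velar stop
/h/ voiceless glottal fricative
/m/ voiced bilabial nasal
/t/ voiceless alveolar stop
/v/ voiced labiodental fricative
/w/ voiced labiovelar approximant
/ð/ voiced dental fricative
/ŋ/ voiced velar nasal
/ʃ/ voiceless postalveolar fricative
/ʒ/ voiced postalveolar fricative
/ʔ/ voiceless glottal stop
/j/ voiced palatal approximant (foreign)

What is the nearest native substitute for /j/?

w

/w/ is closest: same manner (approximant), place distance 2 (palatal→labiovelar), same voicing; total 2. Next closest is /g/ at distance 5.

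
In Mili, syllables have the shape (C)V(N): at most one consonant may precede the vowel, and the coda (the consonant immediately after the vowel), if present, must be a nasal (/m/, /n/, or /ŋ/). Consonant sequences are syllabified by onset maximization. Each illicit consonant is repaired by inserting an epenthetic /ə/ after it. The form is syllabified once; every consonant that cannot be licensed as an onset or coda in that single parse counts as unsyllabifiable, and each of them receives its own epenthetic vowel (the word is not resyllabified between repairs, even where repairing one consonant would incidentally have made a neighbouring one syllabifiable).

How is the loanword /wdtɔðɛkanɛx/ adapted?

wədətɔðɛkanɛxə

Under (C)V(N), the unsyllabifiable consonants are /w/, /d/, /x/ (only a nasal (/m/, /n/, or /ŋ/) is licensed in coda position; onsets are limited to one consonant).
Epenthesis after each stranded consonant: /w/ → /wə/, /d/ → /də/, /x/ → /xə/.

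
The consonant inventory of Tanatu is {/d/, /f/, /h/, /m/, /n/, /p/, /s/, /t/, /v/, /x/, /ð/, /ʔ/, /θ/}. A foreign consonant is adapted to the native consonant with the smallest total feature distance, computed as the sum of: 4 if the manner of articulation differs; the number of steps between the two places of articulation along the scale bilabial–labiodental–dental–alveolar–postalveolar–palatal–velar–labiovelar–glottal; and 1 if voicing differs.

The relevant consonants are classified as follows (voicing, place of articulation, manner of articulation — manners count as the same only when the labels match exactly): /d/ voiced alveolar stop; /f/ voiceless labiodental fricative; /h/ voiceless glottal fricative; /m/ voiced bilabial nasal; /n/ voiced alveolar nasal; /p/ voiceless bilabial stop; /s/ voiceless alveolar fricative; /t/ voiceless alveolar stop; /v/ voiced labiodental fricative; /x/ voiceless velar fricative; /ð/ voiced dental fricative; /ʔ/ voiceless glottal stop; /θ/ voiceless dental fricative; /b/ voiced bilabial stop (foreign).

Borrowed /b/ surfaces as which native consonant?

p

/p/ is closest: same manner (stop), place distance 0 (bilabial→bilabial), voicing differs (+1); total 1. Next closest is /d/ at distance 3.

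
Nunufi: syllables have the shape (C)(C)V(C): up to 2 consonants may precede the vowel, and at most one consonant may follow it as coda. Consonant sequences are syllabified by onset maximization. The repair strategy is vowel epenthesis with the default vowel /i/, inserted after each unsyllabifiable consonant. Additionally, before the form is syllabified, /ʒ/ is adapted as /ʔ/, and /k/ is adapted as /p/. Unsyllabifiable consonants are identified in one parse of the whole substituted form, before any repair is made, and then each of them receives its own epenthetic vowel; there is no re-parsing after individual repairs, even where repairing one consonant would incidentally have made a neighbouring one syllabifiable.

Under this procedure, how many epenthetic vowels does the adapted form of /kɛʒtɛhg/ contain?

1

After substitution the input is /pɛʔtɛhg/.
The unsyllabifiable consonants are /g/; each receives one epenthetic vowel.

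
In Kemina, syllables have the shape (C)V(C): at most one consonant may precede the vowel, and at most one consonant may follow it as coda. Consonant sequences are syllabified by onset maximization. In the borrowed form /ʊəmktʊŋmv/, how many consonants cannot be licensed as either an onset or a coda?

Syllabifying with onset maximization leaves /k/, /m/, /v/ stranded (at most one coda consonant is licensed; onsets are limited to one consonant).

3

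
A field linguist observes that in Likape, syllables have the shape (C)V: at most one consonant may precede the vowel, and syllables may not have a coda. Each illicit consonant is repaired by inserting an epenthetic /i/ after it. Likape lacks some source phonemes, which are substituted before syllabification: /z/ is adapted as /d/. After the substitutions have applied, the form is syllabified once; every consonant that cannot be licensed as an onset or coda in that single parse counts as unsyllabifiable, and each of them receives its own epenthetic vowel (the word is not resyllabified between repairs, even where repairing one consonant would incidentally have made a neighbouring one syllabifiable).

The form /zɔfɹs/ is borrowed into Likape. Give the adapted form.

dɔfiɹisi

Substitution: /z/ → /d/, giving /dɔfɹs/.
Syllabifying with onset maximization leaves /f/, /ɹ/, /s/ stranded (no codas are permitted; onsets are limited to one consonant).
Inserting the epenthetic vowel yields /f/ → /fi/, /ɹ/ → /ɹi/, /s/ → /si/.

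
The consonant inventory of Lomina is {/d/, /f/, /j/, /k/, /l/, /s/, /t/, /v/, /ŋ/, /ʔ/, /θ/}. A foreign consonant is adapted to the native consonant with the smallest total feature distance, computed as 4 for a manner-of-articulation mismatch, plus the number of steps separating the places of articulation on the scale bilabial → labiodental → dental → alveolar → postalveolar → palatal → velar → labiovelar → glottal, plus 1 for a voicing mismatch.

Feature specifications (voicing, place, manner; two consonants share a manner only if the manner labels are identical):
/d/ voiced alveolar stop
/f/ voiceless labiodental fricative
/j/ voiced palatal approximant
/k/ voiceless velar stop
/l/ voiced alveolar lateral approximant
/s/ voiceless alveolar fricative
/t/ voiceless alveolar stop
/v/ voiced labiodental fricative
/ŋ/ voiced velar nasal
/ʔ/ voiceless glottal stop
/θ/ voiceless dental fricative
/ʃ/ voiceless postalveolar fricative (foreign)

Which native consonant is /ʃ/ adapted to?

/s/ is closest: same manner (fricative), place distance 1 (postalveolar→alveolar), same voicing; total 1. Next closest is /θ/ at distance 2.

s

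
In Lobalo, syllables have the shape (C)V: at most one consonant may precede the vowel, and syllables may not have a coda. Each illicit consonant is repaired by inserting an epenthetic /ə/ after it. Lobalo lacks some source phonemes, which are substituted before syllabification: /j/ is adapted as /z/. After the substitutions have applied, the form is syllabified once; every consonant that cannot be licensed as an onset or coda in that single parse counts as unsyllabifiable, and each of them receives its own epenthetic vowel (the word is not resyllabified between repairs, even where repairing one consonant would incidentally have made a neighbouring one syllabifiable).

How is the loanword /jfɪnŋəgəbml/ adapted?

Substitution: /j/ → /z/, giving /zfɪnŋəgəbml/.
The consonants /z/, /n/, /b/, /m/, /l/ cannot be parsed into a legal (C)V syllable (no codas are permitted; onsets are limited to one consonant).
Inserting the epenthetic vowel yields /z/ → /zə/, /n/ → /nə/, /b/ → /bə/, /m/ → /mə/, /l/ → /lə/.

zəfɪnəŋəgəbəmələ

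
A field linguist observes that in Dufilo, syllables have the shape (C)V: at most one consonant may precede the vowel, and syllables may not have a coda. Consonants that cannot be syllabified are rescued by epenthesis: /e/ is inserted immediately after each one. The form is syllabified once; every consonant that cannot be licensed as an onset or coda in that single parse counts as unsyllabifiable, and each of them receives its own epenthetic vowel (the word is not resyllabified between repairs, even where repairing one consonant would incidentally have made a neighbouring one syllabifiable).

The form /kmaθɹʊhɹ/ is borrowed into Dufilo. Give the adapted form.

kemaθeɹʊheɹe

Syllabifying with onset maximization leaves /k/, /θ/, /h/, /ɹ/ stranded (no codas are permitted; onsets are limited to one consonant).
Each unlicensed consonant becomes the onset of a new syllable: /k/ → /ke/, /θ/ → /θe/, /h/ → /he/, /ɹ/ → /ɹe/.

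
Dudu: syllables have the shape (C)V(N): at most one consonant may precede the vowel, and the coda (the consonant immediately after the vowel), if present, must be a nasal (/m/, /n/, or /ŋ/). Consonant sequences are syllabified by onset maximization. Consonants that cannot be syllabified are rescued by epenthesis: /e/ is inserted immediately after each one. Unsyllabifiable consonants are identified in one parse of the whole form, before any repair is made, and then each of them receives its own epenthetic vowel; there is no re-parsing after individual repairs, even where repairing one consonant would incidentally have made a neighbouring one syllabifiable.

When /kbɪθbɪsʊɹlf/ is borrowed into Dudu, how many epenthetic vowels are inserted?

The unsyllabifiable consonants are /k/, /θ/, /ɹ/, /l/, /f/; each receives one epenthetic vowel.

5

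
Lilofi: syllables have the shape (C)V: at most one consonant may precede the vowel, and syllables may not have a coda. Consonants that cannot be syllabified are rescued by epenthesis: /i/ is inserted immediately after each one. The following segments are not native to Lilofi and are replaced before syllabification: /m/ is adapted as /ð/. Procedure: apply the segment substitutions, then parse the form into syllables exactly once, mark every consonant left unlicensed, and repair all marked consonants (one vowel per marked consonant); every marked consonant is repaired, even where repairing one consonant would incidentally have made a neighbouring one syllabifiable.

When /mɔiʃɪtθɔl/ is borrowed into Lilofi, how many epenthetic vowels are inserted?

2

After substitution the input is /ðɔiʃɪtθɔl/.
The unsyllabifiable consonants are /t/, /l/; each receives one epenthetic vowel.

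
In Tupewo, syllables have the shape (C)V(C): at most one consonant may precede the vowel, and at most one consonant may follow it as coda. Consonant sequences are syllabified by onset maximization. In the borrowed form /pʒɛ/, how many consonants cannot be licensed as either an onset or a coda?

The consonants /p/ cannot be parsed into a legal (C)V(C) syllable (at most one coda consonant is licensed; onsets are limited to one consonant).

1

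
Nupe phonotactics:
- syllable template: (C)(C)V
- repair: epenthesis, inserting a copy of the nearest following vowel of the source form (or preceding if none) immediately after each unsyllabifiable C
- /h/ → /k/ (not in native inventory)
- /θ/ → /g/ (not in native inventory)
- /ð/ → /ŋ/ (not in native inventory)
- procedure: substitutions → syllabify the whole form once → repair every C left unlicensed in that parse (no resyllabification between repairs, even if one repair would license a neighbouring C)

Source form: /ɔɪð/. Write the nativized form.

Substitution: /ð/ → /ŋ/, giving /ɔɪŋ/.
The consonants /ŋ/ cannot be parsed into a legal (C)(C)V syllable (no codas are permitted; onsets may contain at most 2 consonants).
Inserting the epenthetic vowel yields /ŋ/ → /ŋɪ/.

ɔɪŋɪ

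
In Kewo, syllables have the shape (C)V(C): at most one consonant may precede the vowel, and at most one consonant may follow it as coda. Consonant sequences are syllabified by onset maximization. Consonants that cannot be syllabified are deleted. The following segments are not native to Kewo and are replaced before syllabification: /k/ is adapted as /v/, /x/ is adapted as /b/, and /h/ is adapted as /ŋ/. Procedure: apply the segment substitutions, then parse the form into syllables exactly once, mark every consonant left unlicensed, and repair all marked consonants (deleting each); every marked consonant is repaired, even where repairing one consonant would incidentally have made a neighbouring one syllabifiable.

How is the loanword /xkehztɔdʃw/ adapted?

Substitution: /x/ → /b/, /k/ → /v/, /h/ → /ŋ/, giving /bveŋztɔdʃw/.
Under (C)V(C), the unsyllabifiable consonants are /b/, /z/, /ʃ/, /w/ (at most one coda consonant is licensed; onsets are limited to one consonant).
Deletion applies to /b/, /z/, /ʃ/, /w/.

veŋtɔd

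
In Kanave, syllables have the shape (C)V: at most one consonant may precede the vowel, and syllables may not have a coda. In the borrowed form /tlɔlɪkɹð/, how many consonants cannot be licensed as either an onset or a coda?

4

Syllabifying with onset maximization leaves /t/, /k/, /ɹ/, /ð/ stranded (no codas are permitted; onsets are limited to one consonant).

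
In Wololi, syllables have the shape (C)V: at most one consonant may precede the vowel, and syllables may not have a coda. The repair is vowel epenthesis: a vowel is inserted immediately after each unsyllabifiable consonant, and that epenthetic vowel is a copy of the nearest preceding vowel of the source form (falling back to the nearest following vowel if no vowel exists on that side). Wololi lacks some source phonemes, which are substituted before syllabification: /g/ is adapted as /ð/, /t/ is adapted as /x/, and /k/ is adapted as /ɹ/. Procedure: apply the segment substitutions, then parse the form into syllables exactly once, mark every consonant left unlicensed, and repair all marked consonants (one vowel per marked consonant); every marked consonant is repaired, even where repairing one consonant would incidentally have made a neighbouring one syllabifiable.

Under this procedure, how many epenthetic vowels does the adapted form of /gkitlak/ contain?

3

After substitution the input is /ðɹixlaɹ/.
The unsyllabifiable consonants are /ð/, /x/, /ɹ/; each receives one epenthetic vowel.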